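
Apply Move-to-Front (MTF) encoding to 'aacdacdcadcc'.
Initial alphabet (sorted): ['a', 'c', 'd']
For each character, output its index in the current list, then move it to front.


MTF encoding:
'a': index 0 in ['a', 'c', 'd'] -> ['a', 'c', 'd']
'a': index 0 in ['a', 'c', 'd'] -> ['a', 'c', 'd']
'c': index 1 in ['a', 'c', 'd'] -> ['c', 'a', 'd']
'd': index 2 in ['c', 'a', 'd'] -> ['d', 'c', 'a']
'a': index 2 in ['d', 'c', 'a'] -> ['a', 'd', 'c']
'c': index 2 in ['a', 'd', 'c'] -> ['c', 'a', 'd']
'd': index 2 in ['c', 'a', 'd'] -> ['d', 'c', 'a']
'c': index 1 in ['d', 'c', 'a'] -> ['c', 'd', 'a']
'a': index 2 in ['c', 'd', 'a'] -> ['a', 'c', 'd']
'd': index 2 in ['a', 'c', 'd'] -> ['d', 'a', 'c']
'c': index 2 in ['d', 'a', 'c'] -> ['c', 'd', 'a']
'c': index 0 in ['c', 'd', 'a'] -> ['c', 'd', 'a']


Output: [0, 0, 1, 2, 2, 2, 2, 1, 2, 2, 2, 0]


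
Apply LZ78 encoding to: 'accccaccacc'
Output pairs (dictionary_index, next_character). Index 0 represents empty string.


LZ78 encoding steps:
Dictionary: {0: ''}
Step 1: w='' (idx 0), next='a' -> output (0, 'a'), add 'a' as idx 1
Step 2: w='' (idx 0), next='c' -> output (0, 'c'), add 'c' as idx 2
Step 3: w='c' (idx 2), next='c' -> output (2, 'c'), add 'cc' as idx 3
Step 4: w='c' (idx 2), next='a' -> output (2, 'a'), add 'ca' as idx 4
Step 5: w='cc' (idx 3), next='a' -> output (3, 'a'), add 'cca' as idx 5
Step 6: w='cc' (idx 3), end of input -> output (3, '')


Encoded: [(0, 'a'), (0, 'c'), (2, 'c'), (2, 'a'), (3, 'a'), (3, '')]


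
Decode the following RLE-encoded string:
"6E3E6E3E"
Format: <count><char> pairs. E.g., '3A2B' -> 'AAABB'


Expanding each <count><char> pair:
  6E -> 'EEEEEE'
  3E -> 'EEE'
  6E -> 'EEEEEE'
  3E -> 'EEE'

Decoded = EEEEEEEEEEEEEEEEEE


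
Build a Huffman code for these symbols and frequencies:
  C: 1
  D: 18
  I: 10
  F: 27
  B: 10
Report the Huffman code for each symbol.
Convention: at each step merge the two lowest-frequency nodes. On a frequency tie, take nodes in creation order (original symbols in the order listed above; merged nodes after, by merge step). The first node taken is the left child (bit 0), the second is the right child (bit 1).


Huffman tree construction:
Step 1: Merge C(1) + I(10) = 11
Step 2: Merge B(10) + (C+I)(11) = 21
Step 3: Merge D(18) + (B+(C+I))(21) = 39
Step 4: Merge F(27) + (D+(B+(C+I)))(39) = 66
Read each symbol's code off the tree from the root (left child = 0, right child = 1).

Codes:
  C: 1110 (length 4)
  D: 10 (length 2)
  I: 1111 (length 4)
  F: 0 (length 1)
  B: 110 (length 3)
Average code length: 137/66 = 2.0758 bits/symbol


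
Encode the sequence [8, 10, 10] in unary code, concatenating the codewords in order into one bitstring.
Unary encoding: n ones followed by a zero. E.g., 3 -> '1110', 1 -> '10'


Encode each number as n ones followed by a terminating 0:
  8 -> 111111110 (9 bits)
  10 -> 11111111110 (11 bits)
  10 -> 11111111110 (11 bits)
Total length = 9 + 11 + 11 = 31 bits.

Unary([8, 10, 10]) = 1111111101111111111011111111110 (31 bits)


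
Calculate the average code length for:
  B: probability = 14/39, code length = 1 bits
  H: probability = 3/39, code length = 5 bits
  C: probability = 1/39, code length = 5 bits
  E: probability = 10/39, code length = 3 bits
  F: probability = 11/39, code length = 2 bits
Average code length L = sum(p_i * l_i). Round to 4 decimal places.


Weighted contributions p_i * l_i:
  B: (14/39) * 1 = 14/39
  H: (3/39) * 5 = 15/39
  C: (1/39) * 5 = 5/39
  E: (10/39) * 3 = 30/39
  F: (11/39) * 2 = 22/39
Sum = (14 + 15 + 5 + 30 + 22)/39 = 86/39

L = 86/39 = 2.2051 bits/symbol


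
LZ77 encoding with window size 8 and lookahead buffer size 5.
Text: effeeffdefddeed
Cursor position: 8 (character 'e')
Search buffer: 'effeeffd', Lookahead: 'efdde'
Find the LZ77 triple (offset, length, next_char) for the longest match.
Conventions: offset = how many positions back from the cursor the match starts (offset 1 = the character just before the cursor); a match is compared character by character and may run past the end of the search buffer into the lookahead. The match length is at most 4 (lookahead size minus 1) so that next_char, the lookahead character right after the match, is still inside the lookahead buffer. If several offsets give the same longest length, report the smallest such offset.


Try each offset into the search buffer:
  offset=1 (pos 7, char 'd'): match length 0
  offset=2 (pos 6, char 'f'): match length 0
  offset=3 (pos 5, char 'f'): match length 0
  offset=4 (pos 4, char 'e'): match length 2
  offset=5 (pos 3, char 'e'): match length 1
  offset=6 (pos 2, char 'f'): match length 0
  offset=7 (pos 1, char 'f'): match length 0
  offset=8 (pos 0, char 'e'): match length 2
Longest match has length 2, found at offsets 4, 8; take the smallest, offset 4.
next_char = character at position 8 + 2 = 10 -> 'd'

Best match: offset=4, length=2 (matching 'ef' starting at position 4)
LZ77 triple: (4, 2, 'd')


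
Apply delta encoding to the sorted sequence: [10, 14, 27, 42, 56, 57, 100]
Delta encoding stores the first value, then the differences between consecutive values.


First value: 10
Deltas:
  14 - 10 = 4
  27 - 14 = 13
  42 - 27 = 15
  56 - 42 = 14
  57 - 56 = 1
  100 - 57 = 43


Delta encoded: [10, 4, 13, 15, 14, 1, 43]


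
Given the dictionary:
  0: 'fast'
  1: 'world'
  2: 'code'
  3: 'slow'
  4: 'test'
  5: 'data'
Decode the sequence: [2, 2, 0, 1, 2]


Look up each index in the dictionary:
  2 -> 'code'
  2 -> 'code'
  0 -> 'fast'
  1 -> 'world'
  2 -> 'code'

Decoded: "code code fast world code"


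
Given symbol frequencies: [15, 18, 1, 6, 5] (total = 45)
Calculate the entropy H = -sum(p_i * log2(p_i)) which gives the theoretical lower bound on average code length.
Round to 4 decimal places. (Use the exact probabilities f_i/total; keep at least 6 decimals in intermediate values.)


Per-symbol terms -p_i * log2(p_i) with p_i = f_i/45:
  p = 15/45 = 0.333333: log2(p) = -1.584963, -p*log2(p) = 0.528321
  p = 18/45 = 0.400000: log2(p) = -1.321928, -p*log2(p) = 0.528771
  p = 1/45 = 0.022222: log2(p) = -5.491853, -p*log2(p) = 0.122041
  p = 6/45 = 0.133333: log2(p) = -2.906891, -p*log2(p) = 0.387585
  p = 5/45 = 0.111111: log2(p) = -3.169925, -p*log2(p) = 0.352214
H = 0.528321 + 0.528771 + 0.122041 + 0.387585 + 0.352214 = 1.918932

H = 1.9189 bits/symbol


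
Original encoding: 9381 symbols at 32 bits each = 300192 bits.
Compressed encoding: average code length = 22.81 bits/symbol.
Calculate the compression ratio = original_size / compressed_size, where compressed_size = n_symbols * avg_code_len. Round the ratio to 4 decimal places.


original_size = n_symbols * orig_bits = 9381 * 32 = 300192 bits
compressed_size = n_symbols * avg_code_len = 9381 * 22.81 = 213980.61 bits
ratio = original_size / compressed_size = 300192 / 213980.61 = 1.4029

Compression ratio = 1.4029


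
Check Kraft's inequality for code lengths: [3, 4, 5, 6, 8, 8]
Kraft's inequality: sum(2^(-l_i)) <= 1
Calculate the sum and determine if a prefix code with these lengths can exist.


Sum = 2^(-3) + 2^(-4) + 2^(-5) + 2^(-6) + 2^(-8) + 2^(-8)
    = 0.125 + 0.0625 + 0.03125 + 0.015625 + 0.00390625 + 0.00390625
    = 62/256 = 0.2421875
Since 0.2421875 <= 1, Kraft's inequality IS satisfied.
A prefix code with these lengths CAN exist.

Kraft sum = 0.2421875. Satisfied.


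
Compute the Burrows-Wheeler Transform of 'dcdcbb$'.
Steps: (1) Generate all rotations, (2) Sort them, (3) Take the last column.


Rotations (sorted):
  0: $dcdcbb -> last char: b
  1: b$dcdcb -> last char: b
  2: bb$dcdc -> last char: c
  3: cbb$dcd -> last char: d
  4: cdcbb$d -> last char: d
  5: dcbb$dc -> last char: c
  6: dcdcbb$ -> last char: $


BWT = bbcddc$


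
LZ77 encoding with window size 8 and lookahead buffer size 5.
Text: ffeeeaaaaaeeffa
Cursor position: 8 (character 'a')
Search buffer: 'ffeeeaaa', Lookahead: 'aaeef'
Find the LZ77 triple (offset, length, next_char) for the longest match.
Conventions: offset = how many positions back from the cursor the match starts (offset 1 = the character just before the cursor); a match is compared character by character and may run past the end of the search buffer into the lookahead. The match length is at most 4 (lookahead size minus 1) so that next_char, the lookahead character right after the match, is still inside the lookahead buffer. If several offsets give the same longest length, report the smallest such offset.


Try each offset into the search buffer:
  offset=1 (pos 7, char 'a'): match length 2
  offset=2 (pos 6, char 'a'): match length 2
  offset=3 (pos 5, char 'a'): match length 2
  offset=4 (pos 4, char 'e'): match length 0
  offset=5 (pos 3, char 'e'): match length 0
  offset=6 (pos 2, char 'e'): match length 0
  offset=7 (pos 1, char 'f'): match length 0
  offset=8 (pos 0, char 'f'): match length 0
Longest match has length 2, found at offsets 1, 2, 3; take the smallest, offset 1.
next_char = character at position 8 + 2 = 10 -> 'e'

Best match: offset=1, length=2 (matching 'aa' starting at position 7)
LZ77 triple: (1, 2, 'e')


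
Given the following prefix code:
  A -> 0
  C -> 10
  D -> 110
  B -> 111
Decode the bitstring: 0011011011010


Decoding step by step:
Bits 0 -> A
Bits 0 -> A
Bits 110 -> D
Bits 110 -> D
Bits 110 -> D
Bits 10 -> C


Decoded message: AADDDC


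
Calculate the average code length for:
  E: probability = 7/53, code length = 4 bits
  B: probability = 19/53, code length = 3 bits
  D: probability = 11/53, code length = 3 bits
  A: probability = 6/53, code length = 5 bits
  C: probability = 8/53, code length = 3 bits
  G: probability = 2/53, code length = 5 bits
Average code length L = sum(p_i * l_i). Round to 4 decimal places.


Weighted contributions p_i * l_i:
  E: (7/53) * 4 = 28/53
  B: (19/53) * 3 = 57/53
  D: (11/53) * 3 = 33/53
  A: (6/53) * 5 = 30/53
  C: (8/53) * 3 = 24/53
  G: (2/53) * 5 = 10/53
Sum = (28 + 57 + 33 + 30 + 24 + 10)/53 = 182/53

L = 182/53 = 3.4340 bits/symbol


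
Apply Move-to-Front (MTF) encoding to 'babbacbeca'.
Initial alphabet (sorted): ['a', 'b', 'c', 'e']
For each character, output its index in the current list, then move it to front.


MTF encoding:
'b': index 1 in ['a', 'b', 'c', 'e'] -> ['b', 'a', 'c', 'e']
'a': index 1 in ['b', 'a', 'c', 'e'] -> ['a', 'b', 'c', 'e']
'b': index 1 in ['a', 'b', 'c', 'e'] -> ['b', 'a', 'c', 'e']
'b': index 0 in ['b', 'a', 'c', 'e'] -> ['b', 'a', 'c', 'e']
'a': index 1 in ['b', 'a', 'c', 'e'] -> ['a', 'b', 'c', 'e']
'c': index 2 in ['a', 'b', 'c', 'e'] -> ['c', 'a', 'b', 'e']
'b': index 2 in ['c', 'a', 'b', 'e'] -> ['b', 'c', 'a', 'e']
'e': index 3 in ['b', 'c', 'a', 'e'] -> ['e', 'b', 'c', 'a']
'c': index 2 in ['e', 'b', 'c', 'a'] -> ['c', 'e', 'b', 'a']
'a': index 3 in ['c', 'e', 'b', 'a'] -> ['a', 'c', 'e', 'b']


Output: [1, 1, 1, 0, 1, 2, 2, 3, 2, 3]


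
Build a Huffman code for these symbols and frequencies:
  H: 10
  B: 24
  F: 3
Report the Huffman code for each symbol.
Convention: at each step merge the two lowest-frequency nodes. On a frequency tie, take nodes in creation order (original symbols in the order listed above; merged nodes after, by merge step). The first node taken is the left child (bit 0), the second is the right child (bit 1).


Huffman tree construction:
Step 1: Merge F(3) + H(10) = 13
Step 2: Merge (F+H)(13) + B(24) = 37
Read each symbol's code off the tree from the root (left child = 0, right child = 1).

Codes:
  H: 01 (length 2)
  B: 1 (length 1)
  F: 00 (length 2)
Average code length: 50/37 = 1.3514 bits/symbol


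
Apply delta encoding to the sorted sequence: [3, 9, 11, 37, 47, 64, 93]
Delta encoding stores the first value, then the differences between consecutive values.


First value: 3
Deltas:
  9 - 3 = 6
  11 - 9 = 2
  37 - 11 = 26
  47 - 37 = 10
  64 - 47 = 17
  93 - 64 = 29


Delta encoded: [3, 6, 2, 26, 10, 17, 29]


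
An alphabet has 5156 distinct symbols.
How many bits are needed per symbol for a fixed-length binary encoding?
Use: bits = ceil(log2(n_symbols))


log2(5156) = 12.332
Bracket: 2^12 = 4096 < 5156 <= 2^13 = 8192
So ceil(log2(5156)) = 13

bits = ceil(log2(5156)) = ceil(12.332) = 13 bits


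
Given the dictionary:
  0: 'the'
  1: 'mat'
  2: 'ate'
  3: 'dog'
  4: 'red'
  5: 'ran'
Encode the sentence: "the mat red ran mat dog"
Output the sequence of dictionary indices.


Look up each word in the dictionary:
  'the' -> 0
  'mat' -> 1
  'red' -> 4
  'ran' -> 5
  'mat' -> 1
  'dog' -> 3

Encoded: [0, 1, 4, 5, 1, 3]


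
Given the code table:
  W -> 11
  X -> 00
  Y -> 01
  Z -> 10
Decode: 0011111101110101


Decoding:
00 -> X
11 -> W
11 -> W
11 -> W
01 -> Y
11 -> W
01 -> Y
01 -> Y


Result: XWWWYWYY


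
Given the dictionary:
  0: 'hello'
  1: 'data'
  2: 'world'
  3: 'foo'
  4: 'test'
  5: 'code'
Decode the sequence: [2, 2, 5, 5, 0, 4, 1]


Look up each index in the dictionary:
  2 -> 'world'
  2 -> 'world'
  5 -> 'code'
  5 -> 'code'
  0 -> 'hello'
  4 -> 'test'
  1 -> 'data'

Decoded: "world world code code hello test data"


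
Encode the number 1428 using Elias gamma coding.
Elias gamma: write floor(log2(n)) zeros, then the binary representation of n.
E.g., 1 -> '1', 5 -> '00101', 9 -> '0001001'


num_bits = floor(log2(1428)) + 1 = 11
leading_zeros = num_bits - 1 = 10
binary(1428) = 10110010100

Elias gamma(1428) = '0000000000' + '10110010100' = 000000000010110010100 (21 bits)


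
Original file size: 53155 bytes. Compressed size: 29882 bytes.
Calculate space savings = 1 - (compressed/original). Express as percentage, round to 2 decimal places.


ratio = compressed/original = 29882/53155 = 0.562167
savings = 1 - ratio = 1 - 0.562167 = 0.437833
as a percentage: 0.437833 * 100 = 43.78%

Space savings = 1 - 29882/53155 = 43.78%


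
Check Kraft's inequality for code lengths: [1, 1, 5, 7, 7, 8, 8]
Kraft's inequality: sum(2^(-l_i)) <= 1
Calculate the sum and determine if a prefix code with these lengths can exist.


Sum = 2^(-1) + 2^(-1) + 2^(-5) + 2^(-7) + 2^(-7) + 2^(-8) + 2^(-8)
    = 0.5 + 0.5 + 0.03125 + 0.0078125 + 0.0078125 + 0.00390625 + 0.00390625
    = 270/256 = 1.0546875
Since 1.0546875 > 1, Kraft's inequality is NOT satisfied.
A prefix code with these lengths CANNOT exist.

Kraft sum = 1.0546875. Not satisfied.


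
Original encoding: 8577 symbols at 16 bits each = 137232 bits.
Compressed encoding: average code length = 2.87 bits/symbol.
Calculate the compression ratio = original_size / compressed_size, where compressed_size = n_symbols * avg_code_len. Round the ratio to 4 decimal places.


original_size = n_symbols * orig_bits = 8577 * 16 = 137232 bits
compressed_size = n_symbols * avg_code_len = 8577 * 2.87 = 24615.99 bits
ratio = original_size / compressed_size = 137232 / 24615.99 = 5.5749

Compression ratio = 5.5749


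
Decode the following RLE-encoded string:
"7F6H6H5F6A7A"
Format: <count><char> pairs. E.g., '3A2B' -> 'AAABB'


Expanding each <count><char> pair:
  7F -> 'FFFFFFF'
  6H -> 'HHHHHH'
  6H -> 'HHHHHH'
  5F -> 'FFFFF'
  6A -> 'AAAAAA'
  7A -> 'AAAAAAA'

Decoded = FFFFFFFHHHHHHHHHHHHFFFFFAAAAAAAAAAAAA


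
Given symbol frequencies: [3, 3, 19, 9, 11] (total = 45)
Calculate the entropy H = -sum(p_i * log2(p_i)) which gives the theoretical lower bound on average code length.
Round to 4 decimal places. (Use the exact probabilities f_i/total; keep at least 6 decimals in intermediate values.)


Per-symbol terms -p_i * log2(p_i) with p_i = f_i/45:
  p = 3/45 = 0.066667: log2(p) = -3.906891, -p*log2(p) = 0.260459
  p = 3/45 = 0.066667: log2(p) = -3.906891, -p*log2(p) = 0.260459
  p = 19/45 = 0.422222: log2(p) = -1.243926, -p*log2(p) = 0.525213
  p = 9/45 = 0.200000: log2(p) = -2.321928, -p*log2(p) = 0.464386
  p = 11/45 = 0.244444: log2(p) = -2.032421, -p*log2(p) = 0.496814
H = 0.260459 + 0.260459 + 0.525213 + 0.464386 + 0.496814 = 2.007331

H = 2.0073 bits/symbol


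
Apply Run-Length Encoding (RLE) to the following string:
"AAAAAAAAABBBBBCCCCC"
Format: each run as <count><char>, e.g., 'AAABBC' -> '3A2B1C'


Scanning runs left to right:
  i=0: run of 'A' x 9 -> '9A'
  i=9: run of 'B' x 5 -> '5B'
  i=14: run of 'C' x 5 -> '5C'

RLE = 9A5B5C


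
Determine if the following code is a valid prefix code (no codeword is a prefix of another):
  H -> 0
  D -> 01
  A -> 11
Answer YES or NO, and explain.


Checking each pair (does one codeword prefix another?):
  H='0' vs D='01': prefix -- VIOLATION

NO -- this is NOT a valid prefix code. H (0) is a prefix of D (01).


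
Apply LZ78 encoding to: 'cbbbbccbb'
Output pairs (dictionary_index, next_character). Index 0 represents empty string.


LZ78 encoding steps:
Dictionary: {0: ''}
Step 1: w='' (idx 0), next='c' -> output (0, 'c'), add 'c' as idx 1
Step 2: w='' (idx 0), next='b' -> output (0, 'b'), add 'b' as idx 2
Step 3: w='b' (idx 2), next='b' -> output (2, 'b'), add 'bb' as idx 3
Step 4: w='b' (idx 2), next='c' -> output (2, 'c'), add 'bc' as idx 4
Step 5: w='c' (idx 1), next='b' -> output (1, 'b'), add 'cb' as idx 5
Step 6: w='b' (idx 2), end of input -> output (2, '')


Encoded: [(0, 'c'), (0, 'b'), (2, 'b'), (2, 'c'), (1, 'b'), (2, '')]


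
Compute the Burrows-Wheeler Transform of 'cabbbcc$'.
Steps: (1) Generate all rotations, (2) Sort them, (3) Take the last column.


Rotations (sorted):
  0: $cabbbcc -> last char: c
  1: abbbcc$c -> last char: c
  2: bbbcc$ca -> last char: a
  3: bbcc$cab -> last char: b
  4: bcc$cabb -> last char: b
  5: c$cabbbc -> last char: c
  6: cabbbcc$ -> last char: $
  7: cc$cabbb -> last char: b


BWT = ccabbc$b


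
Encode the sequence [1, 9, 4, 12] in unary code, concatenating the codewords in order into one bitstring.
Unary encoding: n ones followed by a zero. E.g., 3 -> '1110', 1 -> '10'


Encode each number as n ones followed by a terminating 0:
  1 -> 10 (2 bits)
  9 -> 1111111110 (10 bits)
  4 -> 11110 (5 bits)
  12 -> 1111111111110 (13 bits)
Total length = 2 + 10 + 5 + 13 = 30 bits.

Unary([1, 9, 4, 12]) = 101111111110111101111111111110 (30 bits)


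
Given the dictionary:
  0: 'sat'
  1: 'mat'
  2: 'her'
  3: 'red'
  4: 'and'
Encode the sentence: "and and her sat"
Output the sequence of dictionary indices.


Look up each word in the dictionary:
  'and' -> 4
  'and' -> 4
  'her' -> 2
  'sat' -> 0

Encoded: [4, 4, 2, 0]


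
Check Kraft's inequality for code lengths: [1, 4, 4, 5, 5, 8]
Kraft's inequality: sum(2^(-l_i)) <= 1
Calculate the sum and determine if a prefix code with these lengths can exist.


Sum = 2^(-1) + 2^(-4) + 2^(-4) + 2^(-5) + 2^(-5) + 2^(-8)
    = 0.5 + 0.0625 + 0.0625 + 0.03125 + 0.03125 + 0.00390625
    = 177/256 = 0.69140625
Since 0.69140625 <= 1, Kraft's inequality IS satisfied.
A prefix code with these lengths CAN exist.

Kraft sum = 0.69140625. Satisfied.


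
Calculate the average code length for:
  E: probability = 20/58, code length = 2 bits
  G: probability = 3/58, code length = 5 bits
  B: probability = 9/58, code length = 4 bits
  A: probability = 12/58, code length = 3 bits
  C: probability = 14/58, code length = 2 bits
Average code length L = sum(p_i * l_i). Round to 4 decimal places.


Weighted contributions p_i * l_i:
  E: (20/58) * 2 = 40/58
  G: (3/58) * 5 = 15/58
  B: (9/58) * 4 = 36/58
  A: (12/58) * 3 = 36/58
  C: (14/58) * 2 = 28/58
Sum = (40 + 15 + 36 + 36 + 28)/58 = 155/58

L = 155/58 = 2.6724 bits/symbol


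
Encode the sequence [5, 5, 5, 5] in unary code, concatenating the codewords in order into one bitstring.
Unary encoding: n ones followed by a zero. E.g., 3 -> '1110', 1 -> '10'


Encode each number as n ones followed by a terminating 0:
  5 -> 111110 (6 bits)
  5 -> 111110 (6 bits)
  5 -> 111110 (6 bits)
  5 -> 111110 (6 bits)
Total length = 6 + 6 + 6 + 6 = 24 bits.

Unary([5, 5, 5, 5]) = 111110111110111110111110 (24 bits)


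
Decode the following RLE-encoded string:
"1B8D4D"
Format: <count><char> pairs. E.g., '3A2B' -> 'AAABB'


Expanding each <count><char> pair:
  1B -> 'B'
  8D -> 'DDDDDDDD'
  4D -> 'DDDD'

Decoded = BDDDDDDDDDDDD


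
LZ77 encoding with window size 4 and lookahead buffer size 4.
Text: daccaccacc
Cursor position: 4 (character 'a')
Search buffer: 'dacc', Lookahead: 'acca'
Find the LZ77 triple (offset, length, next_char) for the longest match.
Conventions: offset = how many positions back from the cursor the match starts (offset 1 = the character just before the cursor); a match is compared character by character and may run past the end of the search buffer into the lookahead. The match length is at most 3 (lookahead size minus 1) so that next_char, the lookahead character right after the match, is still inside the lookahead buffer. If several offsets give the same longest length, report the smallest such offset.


Try each offset into the search buffer:
  offset=1 (pos 3, char 'c'): match length 0
  offset=2 (pos 2, char 'c'): match length 0
  offset=3 (pos 1, char 'a'): match length 3
  offset=4 (pos 0, char 'd'): match length 0
Longest match has length 3 at offset 3.
next_char = character at position 4 + 3 = 7 -> 'a'

Best match: offset=3, length=3 (matching 'acc' starting at position 1)
LZ77 triple: (3, 3, 'a')


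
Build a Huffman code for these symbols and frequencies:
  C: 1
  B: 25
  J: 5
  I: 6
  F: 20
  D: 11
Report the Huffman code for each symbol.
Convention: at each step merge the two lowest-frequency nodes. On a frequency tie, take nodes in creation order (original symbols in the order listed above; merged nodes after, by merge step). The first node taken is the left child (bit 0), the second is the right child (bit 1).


Huffman tree construction:
Step 1: Merge C(1) + J(5) = 6
Step 2: Merge I(6) + (C+J)(6) = 12
Step 3: Merge D(11) + (I+(C+J))(12) = 23
Step 4: Merge F(20) + (D+(I+(C+J)))(23) = 43
Step 5: Merge B(25) + (F+(D+(I+(C+J))))(43) = 68
Read each symbol's code off the tree from the root (left child = 0, right child = 1).

Codes:
  C: 11110 (length 5)
  B: 0 (length 1)
  J: 11111 (length 5)
  I: 1110 (length 4)
  F: 10 (length 2)
  D: 110 (length 3)
Average code length: 152/68 = 2.2353 bits/symbol


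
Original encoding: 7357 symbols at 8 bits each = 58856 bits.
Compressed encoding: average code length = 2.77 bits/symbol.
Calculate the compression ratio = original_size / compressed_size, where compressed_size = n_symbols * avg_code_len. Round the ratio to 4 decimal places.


original_size = n_symbols * orig_bits = 7357 * 8 = 58856 bits
compressed_size = n_symbols * avg_code_len = 7357 * 2.77 = 20378.89 bits
ratio = original_size / compressed_size = 58856 / 20378.89 = 2.8881

Compression ratio = 2.8881


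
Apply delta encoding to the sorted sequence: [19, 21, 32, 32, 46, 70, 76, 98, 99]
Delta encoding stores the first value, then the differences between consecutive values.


First value: 19
Deltas:
  21 - 19 = 2
  32 - 21 = 11
  32 - 32 = 0
  46 - 32 = 14
  70 - 46 = 24
  76 - 70 = 6
  98 - 76 = 22
  99 - 98 = 1


Delta encoded: [19, 2, 11, 0, 14, 24, 6, 22, 1]


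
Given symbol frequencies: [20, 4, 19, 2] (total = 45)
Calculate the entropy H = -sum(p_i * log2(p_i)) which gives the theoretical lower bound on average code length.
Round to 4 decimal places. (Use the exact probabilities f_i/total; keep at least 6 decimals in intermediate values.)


Per-symbol terms -p_i * log2(p_i) with p_i = f_i/45:
  p = 20/45 = 0.444444: log2(p) = -1.169925, -p*log2(p) = 0.519967
  p = 4/45 = 0.088889: log2(p) = -3.491853, -p*log2(p) = 0.310387
  p = 19/45 = 0.422222: log2(p) = -1.243926, -p*log2(p) = 0.525213
  p = 2/45 = 0.044444: log2(p) = -4.491853, -p*log2(p) = 0.199638
H = 0.519967 + 0.310387 + 0.525213 + 0.199638 = 1.555205

H = 1.5552 bits/symbol


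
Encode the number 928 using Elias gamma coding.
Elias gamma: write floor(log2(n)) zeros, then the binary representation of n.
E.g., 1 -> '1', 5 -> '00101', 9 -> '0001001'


num_bits = floor(log2(928)) + 1 = 10
leading_zeros = num_bits - 1 = 9
binary(928) = 1110100000

Elias gamma(928) = '000000000' + '1110100000' = 0000000001110100000 (19 bits)


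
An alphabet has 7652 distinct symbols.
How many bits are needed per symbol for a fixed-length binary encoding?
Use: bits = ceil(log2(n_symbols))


log2(7652) = 12.9016
Bracket: 2^12 = 4096 < 7652 <= 2^13 = 8192
So ceil(log2(7652)) = 13

bits = ceil(log2(7652)) = ceil(12.9016) = 13 bits


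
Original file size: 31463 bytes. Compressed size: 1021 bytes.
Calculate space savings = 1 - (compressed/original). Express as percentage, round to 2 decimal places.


ratio = compressed/original = 1021/31463 = 0.032451
savings = 1 - ratio = 1 - 0.032451 = 0.967549
as a percentage: 0.967549 * 100 = 96.75%

Space savings = 1 - 1021/31463 = 96.75%


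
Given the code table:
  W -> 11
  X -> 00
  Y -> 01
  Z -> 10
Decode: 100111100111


Decoding:
10 -> Z
01 -> Y
11 -> W
10 -> Z
01 -> Y
11 -> W


Result: ZYWZYW


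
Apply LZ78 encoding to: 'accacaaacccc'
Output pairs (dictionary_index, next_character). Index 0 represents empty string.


LZ78 encoding steps:
Dictionary: {0: ''}
Step 1: w='' (idx 0), next='a' -> output (0, 'a'), add 'a' as idx 1
Step 2: w='' (idx 0), next='c' -> output (0, 'c'), add 'c' as idx 2
Step 3: w='c' (idx 2), next='a' -> output (2, 'a'), add 'ca' as idx 3
Step 4: w='ca' (idx 3), next='a' -> output (3, 'a'), add 'caa' as idx 4
Step 5: w='a' (idx 1), next='c' -> output (1, 'c'), add 'ac' as idx 5
Step 6: w='c' (idx 2), next='c' -> output (2, 'c'), add 'cc' as idx 6
Step 7: w='c' (idx 2), end of input -> output (2, '')


Encoded: [(0, 'a'), (0, 'c'), (2, 'a'), (3, 'a'), (1, 'c'), (2, 'c'), (2, '')]


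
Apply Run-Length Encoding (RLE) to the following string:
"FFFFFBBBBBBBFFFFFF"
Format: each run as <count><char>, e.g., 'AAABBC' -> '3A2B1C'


Scanning runs left to right:
  i=0: run of 'F' x 5 -> '5F'
  i=5: run of 'B' x 7 -> '7B'
  i=12: run of 'F' x 6 -> '6F'

RLE = 5F7B6F


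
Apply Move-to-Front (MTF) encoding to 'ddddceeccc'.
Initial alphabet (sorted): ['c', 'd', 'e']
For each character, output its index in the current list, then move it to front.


MTF encoding:
'd': index 1 in ['c', 'd', 'e'] -> ['d', 'c', 'e']
'd': index 0 in ['d', 'c', 'e'] -> ['d', 'c', 'e']
'd': index 0 in ['d', 'c', 'e'] -> ['d', 'c', 'e']
'd': index 0 in ['d', 'c', 'e'] -> ['d', 'c', 'e']
'c': index 1 in ['d', 'c', 'e'] -> ['c', 'd', 'e']
'e': index 2 in ['c', 'd', 'e'] -> ['e', 'c', 'd']
'e': index 0 in ['e', 'c', 'd'] -> ['e', 'c', 'd']
'c': index 1 in ['e', 'c', 'd'] -> ['c', 'e', 'd']
'c': index 0 in ['c', 'e', 'd'] -> ['c', 'e', 'd']
'c': index 0 in ['c', 'e', 'd'] -> ['c', 'e', 'd']


Output: [1, 0, 0, 0, 1, 2, 0, 1, 0, 0]


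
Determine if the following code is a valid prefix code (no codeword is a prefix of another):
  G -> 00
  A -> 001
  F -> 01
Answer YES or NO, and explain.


Checking each pair (does one codeword prefix another?):
  G='00' vs A='001': prefix -- VIOLATION

NO -- this is NOT a valid prefix code. G (00) is a prefix of A (001).


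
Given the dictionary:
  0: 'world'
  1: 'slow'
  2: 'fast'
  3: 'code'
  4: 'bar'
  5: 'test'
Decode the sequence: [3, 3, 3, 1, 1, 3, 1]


Look up each index in the dictionary:
  3 -> 'code'
  3 -> 'code'
  3 -> 'code'
  1 -> 'slow'
  1 -> 'slow'
  3 -> 'code'
  1 -> 'slow'

Decoded: "code code code slow slow code slow"


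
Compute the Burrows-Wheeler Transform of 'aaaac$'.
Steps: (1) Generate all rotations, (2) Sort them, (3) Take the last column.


Rotations (sorted):
  0: $aaaac -> last char: c
  1: aaaac$ -> last char: $
  2: aaac$a -> last char: a
  3: aac$aa -> last char: a
  4: ac$aaa -> last char: a
  5: c$aaaa -> last char: a


BWT = c$aaaa


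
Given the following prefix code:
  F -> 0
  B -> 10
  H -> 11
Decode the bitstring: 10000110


Decoding step by step:
Bits 10 -> B
Bits 0 -> F
Bits 0 -> F
Bits 0 -> F
Bits 11 -> H
Bits 0 -> F


Decoded message: BFFFHF


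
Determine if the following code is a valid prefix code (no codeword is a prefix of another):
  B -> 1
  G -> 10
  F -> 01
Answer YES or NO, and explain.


Checking each pair (does one codeword prefix another?):
  B='1' vs G='10': prefix -- VIOLATION

NO -- this is NOT a valid prefix code. B (1) is a prefix of G (10).


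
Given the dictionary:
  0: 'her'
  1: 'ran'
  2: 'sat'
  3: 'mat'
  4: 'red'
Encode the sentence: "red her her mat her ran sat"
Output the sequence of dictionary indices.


Look up each word in the dictionary:
  'red' -> 4
  'her' -> 0
  'her' -> 0
  'mat' -> 3
  'her' -> 0
  'ran' -> 1
  'sat' -> 2

Encoded: [4, 0, 0, 3, 0, 1, 2]


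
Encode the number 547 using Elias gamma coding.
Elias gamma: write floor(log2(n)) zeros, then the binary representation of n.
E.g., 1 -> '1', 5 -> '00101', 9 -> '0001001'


num_bits = floor(log2(547)) + 1 = 10
leading_zeros = num_bits - 1 = 9
binary(547) = 1000100011

Elias gamma(547) = '000000000' + '1000100011' = 0000000001000100011 (19 bits)


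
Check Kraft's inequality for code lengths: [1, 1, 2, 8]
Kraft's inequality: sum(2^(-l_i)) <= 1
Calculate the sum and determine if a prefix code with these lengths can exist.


Sum = 2^(-1) + 2^(-1) + 2^(-2) + 2^(-8)
    = 0.5 + 0.5 + 0.25 + 0.00390625
    = 321/256 = 1.25390625
Since 1.25390625 > 1, Kraft's inequality is NOT satisfied.
A prefix code with these lengths CANNOT exist.

Kraft sum = 1.25390625. Not satisfied.


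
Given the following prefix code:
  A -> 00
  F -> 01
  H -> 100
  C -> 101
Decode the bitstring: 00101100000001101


Decoding step by step:
Bits 00 -> A
Bits 101 -> C
Bits 100 -> H
Bits 00 -> A
Bits 00 -> A
Bits 01 -> F
Bits 101 -> C


Decoded message: ACHAAFC


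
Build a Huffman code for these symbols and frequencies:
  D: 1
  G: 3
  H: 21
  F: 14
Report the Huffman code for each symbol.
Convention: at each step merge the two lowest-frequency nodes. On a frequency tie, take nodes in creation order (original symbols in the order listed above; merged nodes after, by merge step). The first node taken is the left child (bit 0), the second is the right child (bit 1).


Huffman tree construction:
Step 1: Merge D(1) + G(3) = 4
Step 2: Merge (D+G)(4) + F(14) = 18
Step 3: Merge ((D+G)+F)(18) + H(21) = 39
Read each symbol's code off the tree from the root (left child = 0, right child = 1).

Codes:
  D: 000 (length 3)
  G: 001 (length 3)
  H: 1 (length 1)
  F: 01 (length 2)
Average code length: 61/39 = 1.5641 bits/symbol


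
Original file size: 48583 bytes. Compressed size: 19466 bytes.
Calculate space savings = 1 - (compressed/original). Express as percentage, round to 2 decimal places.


ratio = compressed/original = 19466/48583 = 0.400675
savings = 1 - ratio = 1 - 0.400675 = 0.599325
as a percentage: 0.599325 * 100 = 59.93%

Space savings = 1 - 19466/48583 = 59.93%


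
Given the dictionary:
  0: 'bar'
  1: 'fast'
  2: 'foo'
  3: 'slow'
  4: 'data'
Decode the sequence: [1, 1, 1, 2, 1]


Look up each index in the dictionary:
  1 -> 'fast'
  1 -> 'fast'
  1 -> 'fast'
  2 -> 'foo'
  1 -> 'fast'

Decoded: "fast fast fast foo fast"


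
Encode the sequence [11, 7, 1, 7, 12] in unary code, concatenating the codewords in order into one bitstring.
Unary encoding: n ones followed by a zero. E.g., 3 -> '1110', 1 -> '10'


Encode each number as n ones followed by a terminating 0:
  11 -> 111111111110 (12 bits)
  7 -> 11111110 (8 bits)
  1 -> 10 (2 bits)
  7 -> 11111110 (8 bits)
  12 -> 1111111111110 (13 bits)
Total length = 12 + 8 + 2 + 8 + 13 = 43 bits.

Unary([11, 7, 1, 7, 12]) = 1111111111101111111010111111101111111111110 (43 bits)


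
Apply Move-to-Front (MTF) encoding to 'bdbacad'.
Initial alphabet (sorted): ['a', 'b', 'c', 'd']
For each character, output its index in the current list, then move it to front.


MTF encoding:
'b': index 1 in ['a', 'b', 'c', 'd'] -> ['b', 'a', 'c', 'd']
'd': index 3 in ['b', 'a', 'c', 'd'] -> ['d', 'b', 'a', 'c']
'b': index 1 in ['d', 'b', 'a', 'c'] -> ['b', 'd', 'a', 'c']
'a': index 2 in ['b', 'd', 'a', 'c'] -> ['a', 'b', 'd', 'c']
'c': index 3 in ['a', 'b', 'd', 'c'] -> ['c', 'a', 'b', 'd']
'a': index 1 in ['c', 'a', 'b', 'd'] -> ['a', 'c', 'b', 'd']
'd': index 3 in ['a', 'c', 'b', 'd'] -> ['d', 'a', 'c', 'b']


Output: [1, 3, 1, 2, 3, 1, 3]


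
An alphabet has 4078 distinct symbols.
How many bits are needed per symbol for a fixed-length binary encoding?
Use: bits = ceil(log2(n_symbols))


log2(4078) = 11.9936
Bracket: 2^11 = 2048 < 4078 <= 2^12 = 4096
So ceil(log2(4078)) = 12

bits = ceil(log2(4078)) = ceil(11.9936) = 12 bits


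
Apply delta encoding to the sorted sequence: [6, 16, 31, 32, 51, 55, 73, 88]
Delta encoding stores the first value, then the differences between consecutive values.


First value: 6
Deltas:
  16 - 6 = 10
  31 - 16 = 15
  32 - 31 = 1
  51 - 32 = 19
  55 - 51 = 4
  73 - 55 = 18
  88 - 73 = 15


Delta encoded: [6, 10, 15, 1, 19, 4, 18, 15]


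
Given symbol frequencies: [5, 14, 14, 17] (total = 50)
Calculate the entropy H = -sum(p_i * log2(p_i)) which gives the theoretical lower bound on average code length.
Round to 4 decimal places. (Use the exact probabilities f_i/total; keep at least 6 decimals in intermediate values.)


Per-symbol terms -p_i * log2(p_i) with p_i = f_i/50:
  p = 5/50 = 0.100000: log2(p) = -3.321928, -p*log2(p) = 0.332193
  p = 14/50 = 0.280000: log2(p) = -1.836501, -p*log2(p) = 0.514220
  p = 14/50 = 0.280000: log2(p) = -1.836501, -p*log2(p) = 0.514220
  p = 17/50 = 0.340000: log2(p) = -1.556393, -p*log2(p) = 0.529174
H = 0.332193 + 0.514220 + 0.514220 + 0.529174 = 1.889807

H = 1.8898 bits/symbol


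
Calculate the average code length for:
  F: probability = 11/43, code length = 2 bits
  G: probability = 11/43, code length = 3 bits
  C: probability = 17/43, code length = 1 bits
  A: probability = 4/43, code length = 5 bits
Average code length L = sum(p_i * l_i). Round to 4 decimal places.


Weighted contributions p_i * l_i:
  F: (11/43) * 2 = 22/43
  G: (11/43) * 3 = 33/43
  C: (17/43) * 1 = 17/43
  A: (4/43) * 5 = 20/43
Sum = (22 + 33 + 17 + 20)/43 = 92/43

L = 92/43 = 2.1395 bits/symbol


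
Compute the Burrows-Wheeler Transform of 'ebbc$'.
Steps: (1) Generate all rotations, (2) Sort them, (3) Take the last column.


Rotations (sorted):
  0: $ebbc -> last char: c
  1: bbc$e -> last char: e
  2: bc$eb -> last char: b
  3: c$ebb -> last char: b
  4: ebbc$ -> last char: $


BWT = cebb$


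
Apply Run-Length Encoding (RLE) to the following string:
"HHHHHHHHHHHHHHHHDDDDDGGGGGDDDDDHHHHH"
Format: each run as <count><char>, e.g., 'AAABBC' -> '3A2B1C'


Scanning runs left to right:
  i=0: run of 'H' x 16 -> '16H'
  i=16: run of 'D' x 5 -> '5D'
  i=21: run of 'G' x 5 -> '5G'
  i=26: run of 'D' x 5 -> '5D'
  i=31: run of 'H' x 5 -> '5H'

RLE = 16H5D5G5D5H


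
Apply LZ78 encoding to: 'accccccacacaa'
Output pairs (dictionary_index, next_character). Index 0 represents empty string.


LZ78 encoding steps:
Dictionary: {0: ''}
Step 1: w='' (idx 0), next='a' -> output (0, 'a'), add 'a' as idx 1
Step 2: w='' (idx 0), next='c' -> output (0, 'c'), add 'c' as idx 2
Step 3: w='c' (idx 2), next='c' -> output (2, 'c'), add 'cc' as idx 3
Step 4: w='cc' (idx 3), next='c' -> output (3, 'c'), add 'ccc' as idx 4
Step 5: w='a' (idx 1), next='c' -> output (1, 'c'), add 'ac' as idx 5
Step 6: w='ac' (idx 5), next='a' -> output (5, 'a'), add 'aca' as idx 6
Step 7: w='a' (idx 1), end of input -> output (1, '')


Encoded: [(0, 'a'), (0, 'c'), (2, 'c'), (3, 'c'), (1, 'c'), (5, 'a'), (1, '')]


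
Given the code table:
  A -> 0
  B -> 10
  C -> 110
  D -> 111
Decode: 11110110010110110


Decoding:
111 -> D
10 -> B
110 -> C
0 -> A
10 -> B
110 -> C
110 -> C


Result: DBCABCC


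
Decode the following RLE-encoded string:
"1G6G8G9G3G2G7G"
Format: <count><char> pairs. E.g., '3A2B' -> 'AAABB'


Expanding each <count><char> pair:
  1G -> 'G'
  6G -> 'GGGGGG'
  8G -> 'GGGGGGGG'
  9G -> 'GGGGGGGGG'
  3G -> 'GGG'
  2G -> 'GG'
  7G -> 'GGGGGGG'

Decoded = GGGGGGGGGGGGGGGGGGGGGGGGGGGGGGGGGGGG


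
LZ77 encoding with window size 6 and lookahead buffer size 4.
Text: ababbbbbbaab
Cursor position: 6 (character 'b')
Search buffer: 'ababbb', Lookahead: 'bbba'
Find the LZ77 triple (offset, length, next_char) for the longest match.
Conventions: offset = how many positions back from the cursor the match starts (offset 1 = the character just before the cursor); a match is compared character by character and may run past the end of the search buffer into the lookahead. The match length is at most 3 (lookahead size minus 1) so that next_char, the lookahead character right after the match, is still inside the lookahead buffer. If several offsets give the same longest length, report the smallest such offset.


Try each offset into the search buffer:
  offset=1 (pos 5, char 'b'): match length 3
  offset=2 (pos 4, char 'b'): match length 3
  offset=3 (pos 3, char 'b'): match length 3
  offset=4 (pos 2, char 'a'): match length 0
  offset=5 (pos 1, char 'b'): match length 1
  offset=6 (pos 0, char 'a'): match length 0
Longest match has length 3, found at offsets 1, 2, 3; take the smallest, offset 1.
next_char = character at position 6 + 3 = 9 -> 'a'

Best match: offset=1, length=3 (matching 'bbb' starting at position 5)
LZ77 triple: (1, 3, 'a')


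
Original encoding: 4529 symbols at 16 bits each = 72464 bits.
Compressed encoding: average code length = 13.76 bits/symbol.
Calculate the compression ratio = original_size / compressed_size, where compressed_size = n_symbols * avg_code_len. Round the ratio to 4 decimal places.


original_size = n_symbols * orig_bits = 4529 * 16 = 72464 bits
compressed_size = n_symbols * avg_code_len = 4529 * 13.76 = 62319.04 bits
ratio = original_size / compressed_size = 72464 / 62319.04 = 1.1628

Compression ratio = 1.1628


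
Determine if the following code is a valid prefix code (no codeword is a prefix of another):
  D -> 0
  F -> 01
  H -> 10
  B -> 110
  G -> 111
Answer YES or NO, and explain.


Checking each pair (does one codeword prefix another?):
  D='0' vs F='01': prefix -- VIOLATION

NO -- this is NOT a valid prefix code. D (0) is a prefix of F (01).


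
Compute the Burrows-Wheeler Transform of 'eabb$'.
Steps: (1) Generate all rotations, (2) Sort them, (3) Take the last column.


Rotations (sorted):
  0: $eabb -> last char: b
  1: abb$e -> last char: e
  2: b$eab -> last char: b
  3: bb$ea -> last char: a
  4: eabb$ -> last char: $


BWT = beba$


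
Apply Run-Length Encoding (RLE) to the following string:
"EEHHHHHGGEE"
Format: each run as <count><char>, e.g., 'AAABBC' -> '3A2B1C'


Scanning runs left to right:
  i=0: run of 'E' x 2 -> '2E'
  i=2: run of 'H' x 5 -> '5H'
  i=7: run of 'G' x 2 -> '2G'
  i=9: run of 'E' x 2 -> '2E'

RLE = 2E5H2G2E


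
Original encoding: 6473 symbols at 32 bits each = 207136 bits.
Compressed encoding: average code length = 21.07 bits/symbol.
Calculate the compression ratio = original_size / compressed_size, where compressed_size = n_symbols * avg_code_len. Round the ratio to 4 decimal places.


original_size = n_symbols * orig_bits = 6473 * 32 = 207136 bits
compressed_size = n_symbols * avg_code_len = 6473 * 21.07 = 136386.11 bits
ratio = original_size / compressed_size = 207136 / 136386.11 = 1.5187

Compression ratio = 1.5187


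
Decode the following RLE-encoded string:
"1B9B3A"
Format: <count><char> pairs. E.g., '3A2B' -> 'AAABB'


Expanding each <count><char> pair:
  1B -> 'B'
  9B -> 'BBBBBBBBB'
  3A -> 'AAA'

Decoded = BBBBBBBBBBAAA


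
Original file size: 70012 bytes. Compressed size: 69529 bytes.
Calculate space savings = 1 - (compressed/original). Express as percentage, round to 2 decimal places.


ratio = compressed/original = 69529/70012 = 0.993101
savings = 1 - ratio = 1 - 0.993101 = 0.006899
as a percentage: 0.006899 * 100 = 0.69%

Space savings = 1 - 69529/70012 = 0.69%


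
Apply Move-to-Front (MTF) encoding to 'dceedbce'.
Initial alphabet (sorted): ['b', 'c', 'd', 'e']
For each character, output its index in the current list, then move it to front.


MTF encoding:
'd': index 2 in ['b', 'c', 'd', 'e'] -> ['d', 'b', 'c', 'e']
'c': index 2 in ['d', 'b', 'c', 'e'] -> ['c', 'd', 'b', 'e']
'e': index 3 in ['c', 'd', 'b', 'e'] -> ['e', 'c', 'd', 'b']
'e': index 0 in ['e', 'c', 'd', 'b'] -> ['e', 'c', 'd', 'b']
'd': index 2 in ['e', 'c', 'd', 'b'] -> ['d', 'e', 'c', 'b']
'b': index 3 in ['d', 'e', 'c', 'b'] -> ['b', 'd', 'e', 'c']
'c': index 3 in ['b', 'd', 'e', 'c'] -> ['c', 'b', 'd', 'e']
'e': index 3 in ['c', 'b', 'd', 'e'] -> ['e', 'c', 'b', 'd']


Output: [2, 2, 3, 0, 2, 3, 3, 3]
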